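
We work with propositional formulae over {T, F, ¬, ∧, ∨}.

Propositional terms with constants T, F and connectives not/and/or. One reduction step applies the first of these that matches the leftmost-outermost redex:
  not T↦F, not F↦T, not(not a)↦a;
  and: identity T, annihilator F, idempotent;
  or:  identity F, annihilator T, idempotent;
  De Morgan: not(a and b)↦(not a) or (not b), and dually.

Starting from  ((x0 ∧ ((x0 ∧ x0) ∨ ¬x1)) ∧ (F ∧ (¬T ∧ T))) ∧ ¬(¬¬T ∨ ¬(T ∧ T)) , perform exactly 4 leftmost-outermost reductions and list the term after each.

Answer: after 4 steps: F

Reduction:
  start: ((x0 ∧ ((x0 ∧ x0) ∨ ¬x1)) ∧ (F ∧ (¬T ∧ T))) ∧ ¬(¬¬T ∨ ¬(T ∧ T))
  step 1: ((x0 ∧ (x0 ∨ ¬x1)) ∧ (F ∧ (¬T ∧ T))) ∧ ¬(¬¬T ∨ ¬(T ∧ T))
  step 2: ((x0 ∧ (x0 ∨ ¬x1)) ∧ F) ∧ ¬(¬¬T ∨ ¬(T ∧ T))
  step 3: F ∧ ¬(¬¬T ∨ ¬(T ∧ T))
  step 4: F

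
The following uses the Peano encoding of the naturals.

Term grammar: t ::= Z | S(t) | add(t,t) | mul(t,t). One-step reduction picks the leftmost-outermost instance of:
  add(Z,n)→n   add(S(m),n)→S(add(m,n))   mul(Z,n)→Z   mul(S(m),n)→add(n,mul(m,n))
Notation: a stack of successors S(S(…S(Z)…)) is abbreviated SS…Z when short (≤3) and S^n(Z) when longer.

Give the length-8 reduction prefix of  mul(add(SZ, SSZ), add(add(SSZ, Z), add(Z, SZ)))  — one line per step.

  start: mul(add(SZ, SSZ), add(add(SSZ, Z), add(Z, SZ)))
  [1] mul(S(add(Z, SSZ)), add(add(SSZ, Z), add(Z, SZ)))
  [2] add(add(add(SSZ, Z), add(Z, SZ)), mul(add(Z, SSZ), add(add(SSZ, Z), add(Z, SZ))))
  [3] add(add(S(add(SZ, Z)), add(Z, SZ)), mul(add(Z, SSZ), add(add(SSZ, Z), add(Z, SZ))))
  [4] add(S(add(add(SZ, Z), add(Z, SZ))), mul(add(Z, SSZ), add(add(SSZ, Z), add(Z, SZ))))
  [5] S(add(add(add(SZ, Z), add(Z, SZ)), mul(add(Z, SSZ), add(add(SSZ, Z), add(Z, SZ)))))
  [6] S(add(add(S(add(Z, Z)), add(Z, SZ)), mul(add(Z, SSZ), add(add(SSZ, Z), add(Z, SZ)))))
  [7] S(add(S(add(add(Z, Z), add(Z, SZ))), mul(add(Z, SSZ), add(add(SSZ, Z), add(Z, SZ)))))
  [8] S(S(add(add(add(Z, Z), add(Z, SZ)), mul(add(Z, SSZ), add(add(SSZ, Z), add(Z, SZ))))))

Answer: after 8 steps: S(S(add(add(add(Z, Z), add(Z, SZ)), mul(add(Z, SSZ), add(add(SSZ, Z), add(Z, SZ))))))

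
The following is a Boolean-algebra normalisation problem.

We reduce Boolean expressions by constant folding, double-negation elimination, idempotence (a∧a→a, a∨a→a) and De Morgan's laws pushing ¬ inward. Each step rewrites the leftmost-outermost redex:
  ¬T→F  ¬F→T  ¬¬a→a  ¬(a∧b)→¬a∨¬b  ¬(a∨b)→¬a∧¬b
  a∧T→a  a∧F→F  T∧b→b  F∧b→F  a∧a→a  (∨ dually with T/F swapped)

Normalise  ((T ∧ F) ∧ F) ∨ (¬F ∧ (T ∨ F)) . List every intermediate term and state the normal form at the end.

Answer: normal form = T  (in 5 steps)

Derivation:
  start: ((T ∧ F) ∧ F) ∨ (¬F ∧ (T ∨ F))
  [1] F ∨ (¬F ∧ (T ∨ F))
  [2] ¬F ∧ (T ∨ F)
  [3] T ∧ (T ∨ F)
  [4] T ∨ F
  [5] T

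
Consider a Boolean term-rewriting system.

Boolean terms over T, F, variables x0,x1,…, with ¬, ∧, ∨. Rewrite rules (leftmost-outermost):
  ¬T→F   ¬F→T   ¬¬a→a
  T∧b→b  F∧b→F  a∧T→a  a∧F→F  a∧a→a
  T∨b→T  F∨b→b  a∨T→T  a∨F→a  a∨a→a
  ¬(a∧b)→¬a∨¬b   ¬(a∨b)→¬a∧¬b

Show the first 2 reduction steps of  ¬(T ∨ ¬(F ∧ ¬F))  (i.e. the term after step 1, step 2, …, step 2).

  start: ¬(T ∨ ¬(F ∧ ¬F))
  [1] ¬T ∧ ¬¬(F ∧ ¬F)
  [2] F ∧ ¬¬(F ∧ ¬F)

Answer: after 2 steps: F ∧ ¬¬(F ∧ ¬F)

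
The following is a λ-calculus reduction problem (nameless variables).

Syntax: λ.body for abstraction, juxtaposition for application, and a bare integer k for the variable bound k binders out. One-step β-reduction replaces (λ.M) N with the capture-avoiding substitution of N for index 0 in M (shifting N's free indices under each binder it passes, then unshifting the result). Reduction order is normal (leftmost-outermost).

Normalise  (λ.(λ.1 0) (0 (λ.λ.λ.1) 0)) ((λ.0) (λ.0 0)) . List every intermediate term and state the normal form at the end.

  start: (λ.(λ.1 0) (0 (λ.λ.λ.1) 0)) ((λ.0) (λ.0 0))
  [1] (λ.(λ.0) (λ.0 0) 0) ((λ.0) (λ.0 0) (λ.λ.λ.1) ((λ.0) (λ.0 0)))
  [2] (λ.0) (λ.0 0) ((λ.0) (λ.0 0) (λ.λ.λ.1) ((λ.0) (λ.0 0)))
  [3] (λ.0 0) ((λ.0) (λ.0 0) (λ.λ.λ.1) ((λ.0) (λ.0 0)))
  [4] (λ.0) (λ.0 0) (λ.λ.λ.1) ((λ.0) (λ.0 0)) ((λ.0) (λ.0 0) (λ.λ.λ.1) ((λ.0) (λ.0 0)))
  [5] (λ.0 0) (λ.λ.λ.1) ((λ.0) (λ.0 0)) ((λ.0) (λ.0 0) (λ.λ.λ.1) ((λ.0) (λ.0 0)))
  [6] (λ.λ.λ.1) (λ.λ.λ.1) ((λ.0) (λ.0 0)) ((λ.0) (λ.0 0) (λ.λ.λ.1) ((λ.0) (λ.0 0)))
  [7] (λ.λ.1) ((λ.0) (λ.0 0)) ((λ.0) (λ.0 0) (λ.λ.λ.1) ((λ.0) (λ.0 0)))
  [8] (λ.(λ.0) (λ.0 0)) ((λ.0) (λ.0 0) (λ.λ.λ.1) ((λ.0) (λ.0 0)))
  [9] (λ.0) (λ.0 0)
  [10] λ.0 0

Answer: normal form = λ.0 0  (in 10 steps)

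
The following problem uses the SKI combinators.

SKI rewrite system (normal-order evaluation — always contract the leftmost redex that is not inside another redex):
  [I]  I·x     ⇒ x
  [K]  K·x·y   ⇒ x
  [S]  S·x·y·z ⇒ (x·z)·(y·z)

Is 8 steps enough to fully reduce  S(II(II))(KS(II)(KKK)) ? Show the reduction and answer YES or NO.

  start: S(II(II))(KS(II)(KKK))
  →1  S(I(II))(KS(II)(KKK))
  →2  S(II)(KS(II)(KKK))
  →3  SI(KS(II)(KKK))
  →4  SI(S(KKK))
  →5  SI(SK)

Answer: YES — reaches normal form SI(SK) in 5 ≤ 8 steps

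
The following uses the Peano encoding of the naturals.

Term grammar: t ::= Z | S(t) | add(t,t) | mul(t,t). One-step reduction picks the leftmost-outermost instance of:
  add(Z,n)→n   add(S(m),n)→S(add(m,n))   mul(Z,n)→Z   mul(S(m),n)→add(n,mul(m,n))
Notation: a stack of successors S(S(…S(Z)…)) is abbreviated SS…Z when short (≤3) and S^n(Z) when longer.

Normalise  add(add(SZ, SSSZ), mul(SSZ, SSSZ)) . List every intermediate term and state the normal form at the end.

  start: add(add(SZ, SSSZ), mul(SSZ, SSSZ))
  [1] add(S(add(Z, SSSZ)), mul(SSZ, SSSZ))
  [2] S(add(add(Z, SSSZ), mul(SSZ, SSSZ)))
  [3] S(add(SSSZ, mul(SSZ, SSSZ)))
  [4] S(S(add(SSZ, mul(SSZ, SSSZ))))
  [5] S(S(S(add(SZ, mul(SSZ, SSSZ)))))
  [6] S(S(S(S(add(Z, mul(SSZ, SSSZ))))))
  [7] S(S(S(S(mul(SSZ, SSSZ)))))
  [8] S(S(S(S(add(SSSZ, mul(SZ, SSSZ))))))
  [9] S(S(S(S(S(add(SSZ, mul(SZ, SSSZ)))))))
  [10] S(S(S(S(S(S(add(SZ, mul(SZ, SSSZ))))))))
  [11] S(S(S(S(S(S(S(add(Z, mul(SZ, SSSZ)))))))))
  [12] S(S(S(S(S(S(S(mul(SZ, SSSZ))))))))
  [13] S(S(S(S(S(S(S(add(SSSZ, mul(Z, SSSZ)))))))))
  [14] S(S(S(S(S(S(S(S(add(SSZ, mul(Z, SSSZ))))))))))
  [15] S(S(S(S(S(S(S(S(S(add(SZ, mul(Z, SSSZ)))))))))))
  [16] S(S(S(S(S(S(S(S(S(S(add(Z, mul(Z, SSSZ))))))))))))
  [17] S(S(S(S(S(S(S(S(S(S(mul(Z, SSSZ)))))))))))
  [18] S^10(Z)

Answer: normal form = S^10(Z)  (in 18 steps)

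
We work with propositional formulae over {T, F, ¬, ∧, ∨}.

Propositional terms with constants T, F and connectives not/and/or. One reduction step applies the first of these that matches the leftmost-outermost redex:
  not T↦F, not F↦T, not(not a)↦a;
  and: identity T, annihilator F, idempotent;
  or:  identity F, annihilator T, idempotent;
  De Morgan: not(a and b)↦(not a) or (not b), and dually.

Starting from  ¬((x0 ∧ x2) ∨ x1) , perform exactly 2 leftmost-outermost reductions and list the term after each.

Answer: after 2 steps: (¬x0 ∨ ¬x2) ∧ ¬x1

Working:
  start: ¬((x0 ∧ x2) ∨ x1)
  [1] ¬(x0 ∧ x2) ∧ ¬x1
  [2] (¬x0 ∨ ¬x2) ∧ ¬x1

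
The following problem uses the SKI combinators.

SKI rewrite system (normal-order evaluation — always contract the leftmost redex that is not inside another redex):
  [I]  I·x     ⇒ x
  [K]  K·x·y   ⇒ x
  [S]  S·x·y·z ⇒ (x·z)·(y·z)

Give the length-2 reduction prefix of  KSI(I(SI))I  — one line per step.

  start: KSI(I(SI))I
  [1] S(I(SI))I
  [2] S(SI)I

Answer: after 2 steps: S(SI)I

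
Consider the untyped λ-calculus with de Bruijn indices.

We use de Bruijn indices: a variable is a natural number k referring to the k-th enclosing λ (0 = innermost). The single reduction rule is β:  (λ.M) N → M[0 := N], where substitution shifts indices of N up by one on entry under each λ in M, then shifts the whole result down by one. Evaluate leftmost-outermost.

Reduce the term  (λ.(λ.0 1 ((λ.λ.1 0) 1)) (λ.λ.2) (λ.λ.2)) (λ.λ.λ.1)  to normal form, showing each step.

Answer: normal form = λ.λ.1  (in 5 steps)

Working:
  start: (λ.(λ.0 1 ((λ.λ.1 0) 1)) (λ.λ.2) (λ.λ.2)) (λ.λ.λ.1)
  →1  (λ.0 (λ.λ.λ.1) ((λ.λ.1 0) (λ.λ.λ.1))) (λ.λ.λ.λ.λ.1) (λ.λ.λ.λ.λ.1)
  →2  (λ.λ.λ.λ.λ.1) (λ.λ.λ.1) ((λ.λ.1 0) (λ.λ.λ.1)) (λ.λ.λ.λ.λ.1)
  →3  (λ.λ.λ.λ.1) ((λ.λ.1 0) (λ.λ.λ.1)) (λ.λ.λ.λ.λ.1)
  →4  (λ.λ.λ.1) (λ.λ.λ.λ.λ.1)
  →5  λ.λ.1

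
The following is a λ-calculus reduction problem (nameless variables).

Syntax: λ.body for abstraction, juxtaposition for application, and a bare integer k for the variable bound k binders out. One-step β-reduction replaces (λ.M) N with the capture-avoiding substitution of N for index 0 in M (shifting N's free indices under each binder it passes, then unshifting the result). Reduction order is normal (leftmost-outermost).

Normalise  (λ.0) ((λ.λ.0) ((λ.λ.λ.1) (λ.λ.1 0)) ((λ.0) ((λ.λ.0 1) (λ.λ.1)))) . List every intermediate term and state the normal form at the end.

  start: (λ.0) ((λ.λ.0) ((λ.λ.λ.1) (λ.λ.1 0)) ((λ.0) ((λ.λ.0 1) (λ.λ.1))))
  step 1: (λ.λ.0) ((λ.λ.λ.1) (λ.λ.1 0)) ((λ.0) ((λ.λ.0 1) (λ.λ.1)))
  step 2: (λ.0) ((λ.0) ((λ.λ.0 1) (λ.λ.1)))
  step 3: (λ.0) ((λ.λ.0 1) (λ.λ.1))
  step 4: (λ.λ.0 1) (λ.λ.1)
  step 5: λ.0 (λ.λ.1)

Answer: normal form = λ.0 (λ.λ.1)  (in 5 steps)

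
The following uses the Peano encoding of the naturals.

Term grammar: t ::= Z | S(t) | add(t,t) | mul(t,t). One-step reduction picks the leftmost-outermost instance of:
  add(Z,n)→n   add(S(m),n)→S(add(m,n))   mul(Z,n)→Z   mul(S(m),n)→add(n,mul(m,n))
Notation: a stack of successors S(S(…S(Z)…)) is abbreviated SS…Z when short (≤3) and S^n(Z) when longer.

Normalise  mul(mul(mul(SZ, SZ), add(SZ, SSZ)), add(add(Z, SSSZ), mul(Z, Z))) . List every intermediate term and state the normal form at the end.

Answer: normal form = S^9(Z)  (in 46 steps)

Reduction:
  start: mul(mul(mul(SZ, SZ), add(SZ, SSZ)), add(add(Z, SSSZ), mul(Z, Z)))
  [1] mul(mul(add(SZ, mul(Z, SZ)), add(SZ, SSZ)), add(add(Z, SSSZ), mul(Z, Z)))
  [2] mul(mul(S(add(Z, mul(Z, SZ))), add(SZ, SSZ)), add(add(Z, SSSZ), mul(Z, Z)))
  [3] mul(add(add(SZ, SSZ), mul(add(Z, mul(Z, SZ)), add(SZ, SSZ))), add(add(Z, SSSZ), mul(Z, Z)))
  [4] mul(add(S(add(Z, SSZ)), mul(add(Z, mul(Z, SZ)), add(SZ, SSZ))), add(add(Z, SSSZ), mul(Z, Z)))
  [5] mul(S(add(add(Z, SSZ), mul(add(Z, mul(Z, SZ)), add(SZ, SSZ)))), add(add(Z, SSSZ), mul(Z, Z)))
  [6] add(add(add(Z, SSSZ), mul(Z, Z)), mul(add(add(Z, SSZ), mul(add(Z, mul(Z, SZ)), add(SZ, SSZ))), add(add(Z, SSSZ), mul(Z, Z))))
  [7] add(add(SSSZ, mul(Z, Z)), mul(add(add(Z, SSZ), mul(add(Z, mul(Z, SZ)), add(SZ, SSZ))), add(add(Z, SSSZ), mul(Z, Z))))
  [8] add(S(add(SSZ, mul(Z, Z))), mul(add(add(Z, SSZ), mul(add(Z, mul(Z, SZ)), add(SZ, SSZ))), add(add(Z, SSSZ), mul(Z, Z))))
  [9] S(add(add(SSZ, mul(Z, Z)), mul(add(add(Z, SSZ), mul(add(Z, mul(Z, SZ)), add(SZ, SSZ))), add(add(Z, SSSZ), mul(Z, Z)))))
  [10] S(add(S(add(SZ, mul(Z, Z))), mul(add(add(Z, SSZ), mul(add(Z, mul(Z, SZ)), add(SZ, SSZ))), add(add(Z, SSSZ), mul(Z, Z)))))
  [11] S(S(add(add(SZ, mul(Z, Z)), mul(add(add(Z, SSZ), mul(add(Z, mul(Z, SZ)), add(SZ, SSZ))), add(add(Z, SSSZ), mul(Z, Z))))))
  [12] S(S(add(S(add(Z, mul(Z, Z))), mul(add(add(Z, SSZ), mul(add(Z, mul(Z, SZ)), add(SZ, SSZ))), add(add(Z, SSSZ), mul(Z, Z))))))
  [13] S(S(S(add(add(Z, mul(Z, Z)), mul(add(add(Z, SSZ), mul(add(Z, mul(Z, SZ)), add(SZ, SSZ))), add(add(Z, SSSZ), mul(Z, Z)))))))
  [14] S(S(S(add(mul(Z, Z), mul(add(add(Z, SSZ), mul(add(Z, mul(Z, SZ)), add(SZ, SSZ))), add(add(Z, SSSZ), mul(Z, Z)))))))
  [15] S(S(S(add(Z, mul(add(add(Z, SSZ), mul(add(Z, mul(Z, SZ)), add(SZ, SSZ))), add(add(Z, SSSZ), mul(Z, Z)))))))
  [16] S(S(S(mul(add(add(Z, SSZ), mul(add(Z, mul(Z, SZ)), add(SZ, SSZ))), add(add(Z, SSSZ), mul(Z, Z))))))
  [17] S(S(S(mul(add(SSZ, mul(add(Z, mul(Z, SZ)), add(SZ, SSZ))), add(add(Z, SSSZ), mul(Z, Z))))))
  [18] S(S(S(mul(S(add(SZ, mul(add(Z, mul(Z, SZ)), add(SZ, SSZ)))), add(add(Z, SSSZ), mul(Z, Z))))))
  [19] S(S(S(add(add(add(Z, SSSZ), mul(Z, Z)), mul(add(SZ, mul(add(Z, mul(Z, SZ)), add(SZ, SSZ))), add(add(Z, SSSZ), mul(Z, Z)))))))
  [20] S(S(S(add(add(SSSZ, mul(Z, Z)), mul(add(SZ, mul(add(Z, mul(Z, SZ)), add(SZ, SSZ))), add(add(Z, SSSZ), mul(Z, Z)))))))
  [21] S(S(S(add(S(add(SSZ, mul(Z, Z))), mul(add(SZ, mul(add(Z, mul(Z, SZ)), add(SZ, SSZ))), add(add(Z, SSSZ), mul(Z, Z)))))))
  [22] S(S(S(S(add(add(SSZ, mul(Z, Z)), mul(add(SZ, mul(add(Z, mul(Z, SZ)), add(SZ, SSZ))), add(add(Z, SSSZ), mul(Z, Z))))))))
  [23] S(S(S(S(add(S(add(SZ, mul(Z, Z))), mul(add(SZ, mul(add(Z, mul(Z, SZ)), add(SZ, SSZ))), add(add(Z, SSSZ), mul(Z, Z))))))))
  [24] S(S(S(S(S(add(add(SZ, mul(Z, Z)), mul(add(SZ, mul(add(Z, mul(Z, SZ)), add(SZ, SSZ))), add(add(Z, SSSZ), mul(Z, Z)))))))))
  [25] S(S(S(S(S(add(S(add(Z, mul(Z, Z))), mul(add(SZ, mul(add(Z, mul(Z, SZ)), add(SZ, SSZ))), add(add(Z, SSSZ), mul(Z, Z)))))))))
  [26] S(S(S(S(S(S(add(add(Z, mul(Z, Z)), mul(add(SZ, mul(add(Z, mul(Z, SZ)), add(SZ, SSZ))), add(add(Z, SSSZ), mul(Z, Z))))))))))
  [27] S(S(S(S(S(S(add(mul(Z, Z), mul(add(SZ, mul(add(Z, mul(Z, SZ)), add(SZ, SSZ))), add(add(Z, SSSZ), mul(Z, Z))))))))))
  [28] S(S(S(S(S(S(add(Z, mul(add(SZ, mul(add(Z, mul(Z, SZ)), add(SZ, SSZ))), add(add(Z, SSSZ), mul(Z, Z))))))))))
  [29] S(S(S(S(S(S(mul(add(SZ, mul(add(Z, mul(Z, SZ)), add(SZ, SSZ))), add(add(Z, SSSZ), mul(Z, Z)))))))))
  [30] S(S(S(S(S(S(mul(S(add(Z, mul(add(Z, mul(Z, SZ)), add(SZ, SSZ)))), add(add(Z, SSSZ), mul(Z, Z)))))))))
  [31] S(S(S(S(S(S(add(add(add(Z, SSSZ), mul(Z, Z)), mul(add(Z, mul(add(Z, mul(Z, SZ)), add(SZ, SSZ))), add(add(Z, SSSZ), mul(Z, Z))))))))))
  [32] S(S(S(S(S(S(add(add(SSSZ, mul(Z, Z)), mul(add(Z, mul(add(Z, mul(Z, SZ)), add(SZ, SSZ))), add(add(Z, SSSZ), mul(Z, Z))))))))))
  [33] S(S(S(S(S(S(add(S(add(SSZ, mul(Z, Z))), mul(add(Z, mul(add(Z, mul(Z, SZ)), add(SZ, SSZ))), add(add(Z, SSSZ), mul(Z, Z))))))))))
  [34] S(S(S(S(S(S(S(add(add(SSZ, mul(Z, Z)), mul(add(Z, mul(add(Z, mul(Z, SZ)), add(SZ, SSZ))), add(add(Z, SSSZ), mul(Z, Z)))))))))))
  [35] S(S(S(S(S(S(S(add(S(add(SZ, mul(Z, Z))), mul(add(Z, mul(add(Z, mul(Z, SZ)), add(SZ, SSZ))), add(add(Z, SSSZ), mul(Z, Z)))))))))))
  [36] S(S(S(S(S(S(S(S(add(add(SZ, mul(Z, Z)), mul(add(Z, mul(add(Z, mul(Z, SZ)), add(SZ, SSZ))), add(add(Z, SSSZ), mul(Z, Z))))))))))))
  [37] S(S(S(S(S(S(S(S(add(S(add(Z, mul(Z, Z))), mul(add(Z, mul(add(Z, mul(Z, SZ)), add(SZ, SSZ))), add(add(Z, SSSZ), mul(Z, Z))))))))))))
  [38] S(S(S(S(S(S(S(S(S(add(add(Z, mul(Z, Z)), mul(add(Z, mul(add(Z, mul(Z, SZ)), add(SZ, SSZ))), add(add(Z, SSSZ), mul(Z, Z)))))))))))))
  [39] S(S(S(S(S(S(S(S(S(add(mul(Z, Z), mul(add(Z, mul(add(Z, mul(Z, SZ)), add(SZ, SSZ))), add(add(Z, SSSZ), mul(Z, Z)))))))))))))
  [40] S(S(S(S(S(S(S(S(S(add(Z, mul(add(Z, mul(add(Z, mul(Z, SZ)), add(SZ, SSZ))), add(add(Z, SSSZ), mul(Z, Z)))))))))))))
  [41] S(S(S(S(S(S(S(S(S(mul(add(Z, mul(add(Z, mul(Z, SZ)), add(SZ, SSZ))), add(add(Z, SSSZ), mul(Z, Z))))))))))))
  [42] S(S(S(S(S(S(S(S(S(mul(mul(add(Z, mul(Z, SZ)), add(SZ, SSZ)), add(add(Z, SSSZ), mul(Z, Z))))))))))))
  [43] S(S(S(S(S(S(S(S(S(mul(mul(mul(Z, SZ), add(SZ, SSZ)), add(add(Z, SSSZ), mul(Z, Z))))))))))))
  [44] S(S(S(S(S(S(S(S(S(mul(mul(Z, add(SZ, SSZ)), add(add(Z, SSSZ), mul(Z, Z))))))))))))
  [45] S(S(S(S(S(S(S(S(S(mul(Z, add(add(Z, SSSZ), mul(Z, Z))))))))))))
  [46] S^9(Z)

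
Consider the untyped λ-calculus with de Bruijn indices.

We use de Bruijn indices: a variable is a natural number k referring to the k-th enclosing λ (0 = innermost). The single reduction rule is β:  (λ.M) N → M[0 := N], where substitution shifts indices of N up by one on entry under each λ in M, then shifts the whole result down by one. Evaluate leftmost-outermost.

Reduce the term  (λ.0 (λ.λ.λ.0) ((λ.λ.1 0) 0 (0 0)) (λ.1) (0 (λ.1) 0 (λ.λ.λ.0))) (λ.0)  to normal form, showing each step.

  start: (λ.0 (λ.λ.λ.0) ((λ.λ.1 0) 0 (0 0)) (λ.1) (0 (λ.1) 0 (λ.λ.λ.0))) (λ.0)
  [1] (λ.0) (λ.λ.λ.0) ((λ.λ.1 0) (λ.0) ((λ.0) (λ.0))) (λ.λ.0) ((λ.0) (λ.λ.0) (λ.0) (λ.λ.λ.0))
  [2] (λ.λ.λ.0) ((λ.λ.1 0) (λ.0) ((λ.0) (λ.0))) (λ.λ.0) ((λ.0) (λ.λ.0) (λ.0) (λ.λ.λ.0))
  [3] (λ.λ.0) (λ.λ.0) ((λ.0) (λ.λ.0) (λ.0) (λ.λ.λ.0))
  [4] (λ.0) ((λ.0) (λ.λ.0) (λ.0) (λ.λ.λ.0))
  [5] (λ.0) (λ.λ.0) (λ.0) (λ.λ.λ.0)
  [6] (λ.λ.0) (λ.0) (λ.λ.λ.0)
  [7] (λ.0) (λ.λ.λ.0)
  [8] λ.λ.λ.0

Answer: normal form = λ.λ.λ.0  (in 8 steps)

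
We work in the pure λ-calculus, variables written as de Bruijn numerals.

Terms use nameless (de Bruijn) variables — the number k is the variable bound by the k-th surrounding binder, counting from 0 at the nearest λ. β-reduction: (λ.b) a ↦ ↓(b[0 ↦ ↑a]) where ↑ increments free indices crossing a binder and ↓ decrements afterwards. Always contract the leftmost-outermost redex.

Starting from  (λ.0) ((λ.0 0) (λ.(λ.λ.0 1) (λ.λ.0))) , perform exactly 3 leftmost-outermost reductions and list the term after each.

Answer: after 3 steps: (λ.λ.0 1) (λ.λ.0)

Working:
  start: (λ.0) ((λ.0 0) (λ.(λ.λ.0 1) (λ.λ.0)))
  →1  (λ.0 0) (λ.(λ.λ.0 1) (λ.λ.0))
  →2  (λ.(λ.λ.0 1) (λ.λ.0)) (λ.(λ.λ.0 1) (λ.λ.0))
  →3  (λ.λ.0 1) (λ.λ.0)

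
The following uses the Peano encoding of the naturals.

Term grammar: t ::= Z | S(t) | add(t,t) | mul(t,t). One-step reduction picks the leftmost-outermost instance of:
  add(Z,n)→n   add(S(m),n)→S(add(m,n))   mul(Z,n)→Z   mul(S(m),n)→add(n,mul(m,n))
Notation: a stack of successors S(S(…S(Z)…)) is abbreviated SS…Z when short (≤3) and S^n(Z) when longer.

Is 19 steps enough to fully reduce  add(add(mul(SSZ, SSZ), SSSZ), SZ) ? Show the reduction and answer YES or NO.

  start: add(add(mul(SSZ, SSZ), SSSZ), SZ)
  step 1: add(add(add(SSZ, mul(SZ, SSZ)), SSSZ), SZ)
  step 2: add(add(S(add(SZ, mul(SZ, SSZ))), SSSZ), SZ)
  step 3: add(S(add(add(SZ, mul(SZ, SSZ)), SSSZ)), SZ)
  step 4: S(add(add(add(SZ, mul(SZ, SSZ)), SSSZ), SZ))
  step 5: S(add(add(S(add(Z, mul(SZ, SSZ))), SSSZ), SZ))
  step 6: S(add(S(add(add(Z, mul(SZ, SSZ)), SSSZ)), SZ))
  step 7: S(S(add(add(add(Z, mul(SZ, SSZ)), SSSZ), SZ)))
  step 8: S(S(add(add(mul(SZ, SSZ), SSSZ), SZ)))
  step 9: S(S(add(add(add(SSZ, mul(Z, SSZ)), SSSZ), SZ)))
  step 10: S(S(add(add(S(add(SZ, mul(Z, SSZ))), SSSZ), SZ)))
  step 11: S(S(add(S(add(add(SZ, mul(Z, SSZ)), SSSZ)), SZ)))
  step 12: S(S(S(add(add(add(SZ, mul(Z, SSZ)), SSSZ), SZ))))
  step 13: S(S(S(add(add(S(add(Z, mul(Z, SSZ))), SSSZ), SZ))))
  step 14: S(S(S(add(S(add(add(Z, mul(Z, SSZ)), SSSZ)), SZ))))
  step 15: S(S(S(S(add(add(add(Z, mul(Z, SSZ)), SSSZ), SZ)))))
  step 16: S(S(S(S(add(add(mul(Z, SSZ), SSSZ), SZ)))))
  step 17: S(S(S(S(add(add(Z, SSSZ), SZ)))))
  step 18: S(S(S(S(add(SSSZ, SZ)))))
  step 19: S(S(S(S(S(add(SSZ, SZ))))))

Answer: NO — after 19 steps the term is S(S(S(S(S(add(SSZ, SZ)))))), not yet normal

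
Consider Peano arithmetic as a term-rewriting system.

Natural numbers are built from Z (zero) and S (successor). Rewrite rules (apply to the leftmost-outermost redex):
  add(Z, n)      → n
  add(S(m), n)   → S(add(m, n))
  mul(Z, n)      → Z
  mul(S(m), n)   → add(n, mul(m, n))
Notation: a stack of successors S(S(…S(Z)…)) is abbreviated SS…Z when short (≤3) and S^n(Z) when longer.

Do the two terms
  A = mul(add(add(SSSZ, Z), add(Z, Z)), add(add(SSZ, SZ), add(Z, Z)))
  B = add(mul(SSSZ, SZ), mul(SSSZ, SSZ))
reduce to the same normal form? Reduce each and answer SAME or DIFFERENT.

Answer: SAME — A ⇓ S^9(Z), B ⇓ S^9(Z)

Derivation:
Term A:
  start: mul(add(add(SSSZ, Z), add(Z, Z)), add(add(SSZ, SZ), add(Z, Z)))
  →1  mul(add(S(add(SSZ, Z)), add(Z, Z)), add(add(SSZ, SZ), add(Z, Z)))
  →2  mul(S(add(add(SSZ, Z), add(Z, Z))), add(add(SSZ, SZ), add(Z, Z)))
  →3  add(add(add(SSZ, SZ), add(Z, Z)), mul(add(add(SSZ, Z), add(Z, Z)), add(add(SSZ, SZ), add(Z, Z))))
  →4  add(add(S(add(SZ, SZ)), add(Z, Z)), mul(add(add(SSZ, Z), add(Z, Z)), add(add(SSZ, SZ), add(Z, Z))))
  →5  add(S(add(add(SZ, SZ), add(Z, Z))), mul(add(add(SSZ, Z), add(Z, Z)), add(add(SSZ, SZ), add(Z, Z))))
  →6  S(add(add(add(SZ, SZ), add(Z, Z)), mul(add(add(SSZ, Z), add(Z, Z)), add(add(SSZ, SZ), add(Z, Z)))))
  →7  S(add(add(S(add(Z, SZ)), add(Z, Z)), mul(add(add(SSZ, Z), add(Z, Z)), add(add(SSZ, SZ), add(Z, Z)))))
  →8  S(add(S(add(add(Z, SZ), add(Z, Z))), mul(add(add(SSZ, Z), add(Z, Z)), add(add(SSZ, SZ), add(Z, Z)))))
  →9  S(S(add(add(add(Z, SZ), add(Z, Z)), mul(add(add(SSZ, Z), add(Z, Z)), add(add(SSZ, SZ), add(Z, Z))))))
  →10  S(S(add(add(SZ, add(Z, Z)), mul(add(add(SSZ, Z), add(Z, Z)), add(add(SSZ, SZ), add(Z, Z))))))
  →11  S(S(add(S(add(Z, add(Z, Z))), mul(add(add(SSZ, Z), add(Z, Z)), add(add(SSZ, SZ), add(Z, Z))))))
  →12  S(S(S(add(add(Z, add(Z, Z)), mul(add(add(SSZ, Z), add(Z, Z)), add(add(SSZ, SZ), add(Z, Z)))))))
  →13  S(S(S(add(add(Z, Z), mul(add(add(SSZ, Z), add(Z, Z)), add(add(SSZ, SZ), add(Z, Z)))))))
  →14  S(S(S(add(Z, mul(add(add(SSZ, Z), add(Z, Z)), add(add(SSZ, SZ), add(Z, Z)))))))
  →15  S(S(S(mul(add(add(SSZ, Z), add(Z, Z)), add(add(SSZ, SZ), add(Z, Z))))))
  →16  S(S(S(mul(add(S(add(SZ, Z)), add(Z, Z)), add(add(SSZ, SZ), add(Z, Z))))))
  →17  S(S(S(mul(S(add(add(SZ, Z), add(Z, Z))), add(add(SSZ, SZ), add(Z, Z))))))
  →18  S(S(S(add(add(add(SSZ, SZ), add(Z, Z)), mul(add(add(SZ, Z), add(Z, Z)), add(add(SSZ, SZ), add(Z, Z)))))))
  →19  S(S(S(add(add(S(add(SZ, SZ)), add(Z, Z)), mul(add(add(SZ, Z), add(Z, Z)), add(add(SSZ, SZ), add(Z, Z)))))))
  →20  S(S(S(add(S(add(add(SZ, SZ), add(Z, Z))), mul(add(add(SZ, Z), add(Z, Z)), add(add(SSZ, SZ), add(Z, Z)))))))
  →21  S(S(S(S(add(add(add(SZ, SZ), add(Z, Z)), mul(add(add(SZ, Z), add(Z, Z)), add(add(SSZ, SZ), add(Z, Z))))))))
  →22  S(S(S(S(add(add(S(add(Z, SZ)), add(Z, Z)), mul(add(add(SZ, Z), add(Z, Z)), add(add(SSZ, SZ), add(Z, Z))))))))
  →23  S(S(S(S(add(S(add(add(Z, SZ), add(Z, Z))), mul(add(add(SZ, Z), add(Z, Z)), add(add(SSZ, SZ), add(Z, Z))))))))
  →24  S(S(S(S(S(add(add(add(Z, SZ), add(Z, Z)), mul(add(add(SZ, Z), add(Z, Z)), add(add(SSZ, SZ), add(Z, Z)))))))))
  →25  S(S(S(S(S(add(add(SZ, add(Z, Z)), mul(add(add(SZ, Z), add(Z, Z)), add(add(SSZ, SZ), add(Z, Z)))))))))
  →26  S(S(S(S(S(add(S(add(Z, add(Z, Z))), mul(add(add(SZ, Z), add(Z, Z)), add(add(SSZ, SZ), add(Z, Z)))))))))
  →27  S(S(S(S(S(S(add(add(Z, add(Z, Z)), mul(add(add(SZ, Z), add(Z, Z)), add(add(SSZ, SZ), add(Z, Z))))))))))
  →28  S(S(S(S(S(S(add(add(Z, Z), mul(add(add(SZ, Z), add(Z, Z)), add(add(SSZ, SZ), add(Z, Z))))))))))
  →29  S(S(S(S(S(S(add(Z, mul(add(add(SZ, Z), add(Z, Z)), add(add(SSZ, SZ), add(Z, Z))))))))))
  →30  S(S(S(S(S(S(mul(add(add(SZ, Z), add(Z, Z)), add(add(SSZ, SZ), add(Z, Z)))))))))
  →31  S(S(S(S(S(S(mul(add(S(add(Z, Z)), add(Z, Z)), add(add(SSZ, SZ), add(Z, Z)))))))))
  →32  S(S(S(S(S(S(mul(S(add(add(Z, Z), add(Z, Z))), add(add(SSZ, SZ), add(Z, Z)))))))))
  →33  S(S(S(S(S(S(add(add(add(SSZ, SZ), add(Z, Z)), mul(add(add(Z, Z), add(Z, Z)), add(add(SSZ, SZ), add(Z, Z))))))))))
  →34  S(S(S(S(S(S(add(add(S(add(SZ, SZ)), add(Z, Z)), mul(add(add(Z, Z), add(Z, Z)), add(add(SSZ, SZ), add(Z, Z))))))))))
  →35  S(S(S(S(S(S(add(S(add(add(SZ, SZ), add(Z, Z))), mul(add(add(Z, Z), add(Z, Z)), add(add(SSZ, SZ), add(Z, Z))))))))))
  →36  S(S(S(S(S(S(S(add(add(add(SZ, SZ), add(Z, Z)), mul(add(add(Z, Z), add(Z, Z)), add(add(SSZ, SZ), add(Z, Z)))))))))))
  →37  S(S(S(S(S(S(S(add(add(S(add(Z, SZ)), add(Z, Z)), mul(add(add(Z, Z), add(Z, Z)), add(add(SSZ, SZ), add(Z, Z)))))))))))
  →38  S(S(S(S(S(S(S(add(S(add(add(Z, SZ), add(Z, Z))), mul(add(add(Z, Z), add(Z, Z)), add(add(SSZ, SZ), add(Z, Z)))))))))))
  →39  S(S(S(S(S(S(S(S(add(add(add(Z, SZ), add(Z, Z)), mul(add(add(Z, Z), add(Z, Z)), add(add(SSZ, SZ), add(Z, Z))))))))))))
  →40  S(S(S(S(S(S(S(S(add(add(SZ, add(Z, Z)), mul(add(add(Z, Z), add(Z, Z)), add(add(SSZ, SZ), add(Z, Z))))))))))))
  →41  S(S(S(S(S(S(S(S(add(S(add(Z, add(Z, Z))), mul(add(add(Z, Z), add(Z, Z)), add(add(SSZ, SZ), add(Z, Z))))))))))))
  →42  S(S(S(S(S(S(S(S(S(add(add(Z, add(Z, Z)), mul(add(add(Z, Z), add(Z, Z)), add(add(SSZ, SZ), add(Z, Z)))))))))))))
  →43  S(S(S(S(S(S(S(S(S(add(add(Z, Z), mul(add(add(Z, Z), add(Z, Z)), add(add(SSZ, SZ), add(Z, Z)))))))))))))
  →44  S(S(S(S(S(S(S(S(S(add(Z, mul(add(add(Z, Z), add(Z, Z)), add(add(SSZ, SZ), add(Z, Z)))))))))))))
  →45  S(S(S(S(S(S(S(S(S(mul(add(add(Z, Z), add(Z, Z)), add(add(SSZ, SZ), add(Z, Z))))))))))))
  →46  S(S(S(S(S(S(S(S(S(mul(add(Z, add(Z, Z)), add(add(SSZ, SZ), add(Z, Z))))))))))))
  →47  S(S(S(S(S(S(S(S(S(mul(add(Z, Z), add(add(SSZ, SZ), add(Z, Z))))))))))))
  →48  S(S(S(S(S(S(S(S(S(mul(Z, add(add(SSZ, SZ), add(Z, Z))))))))))))
  →49  S^9(Z)

Term B:
  start: add(mul(SSSZ, SZ), mul(SSSZ, SSZ))
  →1  add(add(SZ, mul(SSZ, SZ)), mul(SSSZ, SSZ))
  →2  add(S(add(Z, mul(SSZ, SZ))), mul(SSSZ, SSZ))
  →3  S(add(add(Z, mul(SSZ, SZ)), mul(SSSZ, SSZ)))
  →4  S(add(mul(SSZ, SZ), mul(SSSZ, SSZ)))
  →5  S(add(add(SZ, mul(SZ, SZ)), mul(SSSZ, SSZ)))
  →6  S(add(S(add(Z, mul(SZ, SZ))), mul(SSSZ, SSZ)))
  →7  S(S(add(add(Z, mul(SZ, SZ)), mul(SSSZ, SSZ))))
  →8  S(S(add(mul(SZ, SZ), mul(SSSZ, SSZ))))
  →9  S(S(add(add(SZ, mul(Z, SZ)), mul(SSSZ, SSZ))))
  →10  S(S(add(S(add(Z, mul(Z, SZ))), mul(SSSZ, SSZ))))
  →11  S(S(S(add(add(Z, mul(Z, SZ)), mul(SSSZ, SSZ)))))
  →12  S(S(S(add(mul(Z, SZ), mul(SSSZ, SSZ)))))
  →13  S(S(S(add(Z, mul(SSSZ, SSZ)))))
  →14  S(S(S(mul(SSSZ, SSZ))))
  →15  S(S(S(add(SSZ, mul(SSZ, SSZ)))))
  →16  S(S(S(S(add(SZ, mul(SSZ, SSZ))))))
  →17  S(S(S(S(S(add(Z, mul(SSZ, SSZ)))))))
  →18  S(S(S(S(S(mul(SSZ, SSZ))))))
  →19  S(S(S(S(S(add(SSZ, mul(SZ, SSZ)))))))
  →20  S(S(S(S(S(S(add(SZ, mul(SZ, SSZ))))))))
  →21  S(S(S(S(S(S(S(add(Z, mul(SZ, SSZ)))))))))
  →22  S(S(S(S(S(S(S(mul(SZ, SSZ))))))))
  →23  S(S(S(S(S(S(S(add(SSZ, mul(Z, SSZ)))))))))
  →24  S(S(S(S(S(S(S(S(add(SZ, mul(Z, SSZ))))))))))
  →25  S(S(S(S(S(S(S(S(S(add(Z, mul(Z, SSZ)))))))))))
  →26  S(S(S(S(S(S(S(S(S(mul(Z, SSZ))))))))))
  →27  S^9(Z)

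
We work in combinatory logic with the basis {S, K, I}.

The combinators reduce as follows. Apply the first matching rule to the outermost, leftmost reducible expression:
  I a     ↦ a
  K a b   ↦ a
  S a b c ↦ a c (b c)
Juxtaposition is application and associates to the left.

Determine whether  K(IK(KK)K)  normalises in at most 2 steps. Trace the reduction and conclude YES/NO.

  start: K(IK(KK)K)
  step 1: K(K(KK)K)
  step 2: K(KK)

Answer: YES — reaches normal form K(KK) in 2 ≤ 2 steps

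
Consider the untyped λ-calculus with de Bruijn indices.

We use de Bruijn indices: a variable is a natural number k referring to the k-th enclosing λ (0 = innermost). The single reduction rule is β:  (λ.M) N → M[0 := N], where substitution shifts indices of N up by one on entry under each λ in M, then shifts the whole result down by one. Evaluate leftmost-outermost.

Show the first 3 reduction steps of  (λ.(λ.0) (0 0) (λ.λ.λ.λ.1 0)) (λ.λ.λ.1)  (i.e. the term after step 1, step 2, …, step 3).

Answer: after 3 steps: (λ.λ.1) (λ.λ.λ.λ.1 0)

Derivation:
  start: (λ.(λ.0) (0 0) (λ.λ.λ.λ.1 0)) (λ.λ.λ.1)
  [1] (λ.0) ((λ.λ.λ.1) (λ.λ.λ.1)) (λ.λ.λ.λ.1 0)
  [2] (λ.λ.λ.1) (λ.λ.λ.1) (λ.λ.λ.λ.1 0)
  [3] (λ.λ.1) (λ.λ.λ.λ.1 0)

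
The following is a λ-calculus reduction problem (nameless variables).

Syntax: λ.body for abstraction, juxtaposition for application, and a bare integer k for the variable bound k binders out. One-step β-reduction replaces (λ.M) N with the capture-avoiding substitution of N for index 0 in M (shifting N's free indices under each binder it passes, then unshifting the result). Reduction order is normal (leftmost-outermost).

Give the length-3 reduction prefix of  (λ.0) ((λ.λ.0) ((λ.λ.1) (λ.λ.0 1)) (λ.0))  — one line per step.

  start: (λ.0) ((λ.λ.0) ((λ.λ.1) (λ.λ.0 1)) (λ.0))
  →1  (λ.λ.0) ((λ.λ.1) (λ.λ.0 1)) (λ.0)
  →2  (λ.0) (λ.0)
  →3  λ.0

Answer: after 3 steps: λ.0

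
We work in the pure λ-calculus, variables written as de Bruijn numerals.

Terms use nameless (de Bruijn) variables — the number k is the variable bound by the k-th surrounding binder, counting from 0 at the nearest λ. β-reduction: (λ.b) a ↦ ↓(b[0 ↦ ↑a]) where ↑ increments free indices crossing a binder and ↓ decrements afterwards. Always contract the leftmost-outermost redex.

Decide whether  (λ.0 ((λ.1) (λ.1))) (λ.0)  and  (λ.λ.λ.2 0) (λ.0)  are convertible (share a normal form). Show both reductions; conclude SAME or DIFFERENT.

Term A:
  start: (λ.0 ((λ.1) (λ.1))) (λ.0)
  →1  (λ.0) ((λ.λ.0) (λ.λ.0))
  →2  (λ.λ.0) (λ.λ.0)
  →3  λ.0

Term B:
  start: (λ.λ.λ.2 0) (λ.0)
  →1  λ.λ.(λ.0) 0
  →2  λ.λ.0

Answer: DIFFERENT — A ⇓ λ.0, B ⇓ λ.λ.0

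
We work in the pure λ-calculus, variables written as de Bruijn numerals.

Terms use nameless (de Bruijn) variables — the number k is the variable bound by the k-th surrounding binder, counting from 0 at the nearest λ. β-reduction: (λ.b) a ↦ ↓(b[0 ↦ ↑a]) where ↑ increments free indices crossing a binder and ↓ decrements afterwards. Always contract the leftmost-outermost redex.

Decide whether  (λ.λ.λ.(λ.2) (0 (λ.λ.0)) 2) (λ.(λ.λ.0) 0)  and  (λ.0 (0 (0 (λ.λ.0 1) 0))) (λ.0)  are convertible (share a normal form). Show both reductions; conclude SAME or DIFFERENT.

Answer: DIFFERENT — A ⇓ λ.λ.1 (λ.λ.0), B ⇓ λ.0 (λ.0)

Reduction:
Term A:
  start: (λ.λ.λ.(λ.2) (0 (λ.λ.0)) 2) (λ.(λ.λ.0) 0)
  [1] λ.λ.(λ.2) (0 (λ.λ.0)) (λ.(λ.λ.0) 0)
  [2] λ.λ.1 (λ.(λ.λ.0) 0)
  [3] λ.λ.1 (λ.λ.0)

Term B:
  start: (λ.0 (0 (0 (λ.λ.0 1) 0))) (λ.0)
  [1] (λ.0) ((λ.0) ((λ.0) (λ.λ.0 1) (λ.0)))
  [2] (λ.0) ((λ.0) (λ.λ.0 1) (λ.0))
  [3] (λ.0) (λ.λ.0 1) (λ.0)
  [4] (λ.λ.0 1) (λ.0)
  [5] λ.0 (λ.0)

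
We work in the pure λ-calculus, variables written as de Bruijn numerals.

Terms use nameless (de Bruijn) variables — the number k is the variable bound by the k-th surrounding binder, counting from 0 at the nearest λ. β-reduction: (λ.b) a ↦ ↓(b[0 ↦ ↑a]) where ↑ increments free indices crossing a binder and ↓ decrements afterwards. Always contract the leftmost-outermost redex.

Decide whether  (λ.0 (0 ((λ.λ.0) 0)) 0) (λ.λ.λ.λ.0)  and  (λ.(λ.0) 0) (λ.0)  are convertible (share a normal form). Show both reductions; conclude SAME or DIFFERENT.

Term A:
  start: (λ.0 (0 ((λ.λ.0) 0)) 0) (λ.λ.λ.λ.0)
  →1  (λ.λ.λ.λ.0) ((λ.λ.λ.λ.0) ((λ.λ.0) (λ.λ.λ.λ.0))) (λ.λ.λ.λ.0)
  →2  (λ.λ.λ.0) (λ.λ.λ.λ.0)
  →3  λ.λ.0

Term B:
  start: (λ.(λ.0) 0) (λ.0)
  →1  (λ.0) (λ.0)
  →2  λ.0

Answer: DIFFERENT — A ⇓ λ.λ.0, B ⇓ λ.0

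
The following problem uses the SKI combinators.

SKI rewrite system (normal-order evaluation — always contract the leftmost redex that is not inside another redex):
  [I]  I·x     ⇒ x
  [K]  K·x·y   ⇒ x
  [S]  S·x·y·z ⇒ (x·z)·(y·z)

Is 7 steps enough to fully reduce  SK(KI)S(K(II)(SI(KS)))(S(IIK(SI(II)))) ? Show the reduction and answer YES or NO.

Answer: YES — reaches normal form SI(S(K(SII))) in 7 ≤ 7 steps

Derivation:
  start: SK(KI)S(K(II)(SI(KS)))(S(IIK(SI(II))))
  →1  KS(KIS)(K(II)(SI(KS)))(S(IIK(SI(II))))
  →2  S(K(II)(SI(KS)))(S(IIK(SI(II))))
  →3  S(II)(S(IIK(SI(II))))
  →4  SI(S(IIK(SI(II))))
  →5  SI(S(IK(SI(II))))
  →6  SI(S(K(SI(II))))
  →7  SI(S(K(SII)))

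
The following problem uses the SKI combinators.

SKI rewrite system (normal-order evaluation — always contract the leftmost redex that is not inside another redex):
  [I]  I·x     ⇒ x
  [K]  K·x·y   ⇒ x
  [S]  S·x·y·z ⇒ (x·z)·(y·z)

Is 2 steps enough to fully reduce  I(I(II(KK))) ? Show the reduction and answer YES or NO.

Answer: NO — after 2 steps the term is II(KK), not yet normal

Working:
  start: I(I(II(KK)))
  step 1: I(II(KK))
  step 2: II(KK)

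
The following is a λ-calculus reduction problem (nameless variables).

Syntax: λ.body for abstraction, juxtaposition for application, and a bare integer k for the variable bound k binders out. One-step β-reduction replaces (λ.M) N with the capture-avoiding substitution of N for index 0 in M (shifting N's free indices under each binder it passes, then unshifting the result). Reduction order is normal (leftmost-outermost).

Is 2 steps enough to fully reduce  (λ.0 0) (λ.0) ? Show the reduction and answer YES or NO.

  start: (λ.0 0) (λ.0)
  →1  (λ.0) (λ.0)
  →2  λ.0

Answer: YES — reaches normal form λ.0 in 2 ≤ 2 steps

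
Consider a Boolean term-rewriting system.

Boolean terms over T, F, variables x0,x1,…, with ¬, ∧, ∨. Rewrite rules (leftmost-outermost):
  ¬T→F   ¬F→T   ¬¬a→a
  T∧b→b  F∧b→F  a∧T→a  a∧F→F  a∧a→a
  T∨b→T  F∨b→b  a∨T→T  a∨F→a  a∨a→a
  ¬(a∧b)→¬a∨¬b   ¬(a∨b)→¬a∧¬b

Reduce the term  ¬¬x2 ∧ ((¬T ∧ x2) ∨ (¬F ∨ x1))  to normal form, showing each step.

  start: ¬¬x2 ∧ ((¬T ∧ x2) ∨ (¬F ∨ x1))
  →1  x2 ∧ ((¬T ∧ x2) ∨ (¬F ∨ x1))
  →2  x2 ∧ ((F ∧ x2) ∨ (¬F ∨ x1))
  →3  x2 ∧ (F ∨ (¬F ∨ x1))
  →4  x2 ∧ (¬F ∨ x1)
  →5  x2 ∧ (T ∨ x1)
  →6  x2 ∧ T
  →7  x2

Answer: normal form = x2  (in 7 steps)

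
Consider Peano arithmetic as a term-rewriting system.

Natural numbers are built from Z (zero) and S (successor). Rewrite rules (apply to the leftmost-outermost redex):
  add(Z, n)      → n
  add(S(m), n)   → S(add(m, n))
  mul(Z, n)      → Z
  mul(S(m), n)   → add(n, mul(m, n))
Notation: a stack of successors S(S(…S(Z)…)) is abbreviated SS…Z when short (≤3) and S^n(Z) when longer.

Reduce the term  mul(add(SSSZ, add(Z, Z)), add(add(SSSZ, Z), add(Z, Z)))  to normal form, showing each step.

  start: mul(add(SSSZ, add(Z, Z)), add(add(SSSZ, Z), add(Z, Z)))
  [1] mul(S(add(SSZ, add(Z, Z))), add(add(SSSZ, Z), add(Z, Z)))
  [2] add(add(add(SSSZ, Z), add(Z, Z)), mul(add(SSZ, add(Z, Z)), add(add(SSSZ, Z), add(Z, Z))))
  [3] add(add(S(add(SSZ, Z)), add(Z, Z)), mul(add(SSZ, add(Z, Z)), add(add(SSSZ, Z), add(Z, Z))))
  [4] add(S(add(add(SSZ, Z), add(Z, Z))), mul(add(SSZ, add(Z, Z)), add(add(SSSZ, Z), add(Z, Z))))
  [5] S(add(add(add(SSZ, Z), add(Z, Z)), mul(add(SSZ, add(Z, Z)), add(add(SSSZ, Z), add(Z, Z)))))
  [6] S(add(add(S(add(SZ, Z)), add(Z, Z)), mul(add(SSZ, add(Z, Z)), add(add(SSSZ, Z), add(Z, Z)))))
  [7] S(add(S(add(add(SZ, Z), add(Z, Z))), mul(add(SSZ, add(Z, Z)), add(add(SSSZ, Z), add(Z, Z)))))
  [8] S(S(add(add(add(SZ, Z), add(Z, Z)), mul(add(SSZ, add(Z, Z)), add(add(SSSZ, Z), add(Z, Z))))))
  [9] S(S(add(add(S(add(Z, Z)), add(Z, Z)), mul(add(SSZ, add(Z, Z)), add(add(SSSZ, Z), add(Z, Z))))))
  [10] S(S(add(S(add(add(Z, Z), add(Z, Z))), mul(add(SSZ, add(Z, Z)), add(add(SSSZ, Z), add(Z, Z))))))
  [11] S(S(S(add(add(add(Z, Z), add(Z, Z)), mul(add(SSZ, add(Z, Z)), add(add(SSSZ, Z), add(Z, Z)))))))
  [12] S(S(S(add(add(Z, add(Z, Z)), mul(add(SSZ, add(Z, Z)), add(add(SSSZ, Z), add(Z, Z)))))))
  [13] S(S(S(add(add(Z, Z), mul(add(SSZ, add(Z, Z)), add(add(SSSZ, Z), add(Z, Z)))))))
  [14] S(S(S(add(Z, mul(add(SSZ, add(Z, Z)), add(add(SSSZ, Z), add(Z, Z)))))))
  [15] S(S(S(mul(add(SSZ, add(Z, Z)), add(add(SSSZ, Z), add(Z, Z))))))
  [16] S(S(S(mul(S(add(SZ, add(Z, Z))), add(add(SSSZ, Z), add(Z, Z))))))
  [17] S(S(S(add(add(add(SSSZ, Z), add(Z, Z)), mul(add(SZ, add(Z, Z)), add(add(SSSZ, Z), add(Z, Z)))))))
  [18] S(S(S(add(add(S(add(SSZ, Z)), add(Z, Z)), mul(add(SZ, add(Z, Z)), add(add(SSSZ, Z), add(Z, Z)))))))
  [19] S(S(S(add(S(add(add(SSZ, Z), add(Z, Z))), mul(add(SZ, add(Z, Z)), add(add(SSSZ, Z), add(Z, Z)))))))
  [20] S(S(S(S(add(add(add(SSZ, Z), add(Z, Z)), mul(add(SZ, add(Z, Z)), add(add(SSSZ, Z), add(Z, Z))))))))
  [21] S(S(S(S(add(add(S(add(SZ, Z)), add(Z, Z)), mul(add(SZ, add(Z, Z)), add(add(SSSZ, Z), add(Z, Z))))))))
  [22] S(S(S(S(add(S(add(add(SZ, Z), add(Z, Z))), mul(add(SZ, add(Z, Z)), add(add(SSSZ, Z), add(Z, Z))))))))
  [23] S(S(S(S(S(add(add(add(SZ, Z), add(Z, Z)), mul(add(SZ, add(Z, Z)), add(add(SSSZ, Z), add(Z, Z)))))))))
  [24] S(S(S(S(S(add(add(S(add(Z, Z)), add(Z, Z)), mul(add(SZ, add(Z, Z)), add(add(SSSZ, Z), add(Z, Z)))))))))
  [25] S(S(S(S(S(add(S(add(add(Z, Z), add(Z, Z))), mul(add(SZ, add(Z, Z)), add(add(SSSZ, Z), add(Z, Z)))))))))
  [26] S(S(S(S(S(S(add(add(add(Z, Z), add(Z, Z)), mul(add(SZ, add(Z, Z)), add(add(SSSZ, Z), add(Z, Z))))))))))
  [27] S(S(S(S(S(S(add(add(Z, add(Z, Z)), mul(add(SZ, add(Z, Z)), add(add(SSSZ, Z), add(Z, Z))))))))))
  [28] S(S(S(S(S(S(add(add(Z, Z), mul(add(SZ, add(Z, Z)), add(add(SSSZ, Z), add(Z, Z))))))))))
  [29] S(S(S(S(S(S(add(Z, mul(add(SZ, add(Z, Z)), add(add(SSSZ, Z), add(Z, Z))))))))))
  [30] S(S(S(S(S(S(mul(add(SZ, add(Z, Z)), add(add(SSSZ, Z), add(Z, Z)))))))))
  [31] S(S(S(S(S(S(mul(S(add(Z, add(Z, Z))), add(add(SSSZ, Z), add(Z, Z)))))))))
  [32] S(S(S(S(S(S(add(add(add(SSSZ, Z), add(Z, Z)), mul(add(Z, add(Z, Z)), add(add(SSSZ, Z), add(Z, Z))))))))))
  [33] S(S(S(S(S(S(add(add(S(add(SSZ, Z)), add(Z, Z)), mul(add(Z, add(Z, Z)), add(add(SSSZ, Z), add(Z, Z))))))))))
  [34] S(S(S(S(S(S(add(S(add(add(SSZ, Z), add(Z, Z))), mul(add(Z, add(Z, Z)), add(add(SSSZ, Z), add(Z, Z))))))))))
  [35] S(S(S(S(S(S(S(add(add(add(SSZ, Z), add(Z, Z)), mul(add(Z, add(Z, Z)), add(add(SSSZ, Z), add(Z, Z)))))))))))
  [36] S(S(S(S(S(S(S(add(add(S(add(SZ, Z)), add(Z, Z)), mul(add(Z, add(Z, Z)), add(add(SSSZ, Z), add(Z, Z)))))))))))
  [37] S(S(S(S(S(S(S(add(S(add(add(SZ, Z), add(Z, Z))), mul(add(Z, add(Z, Z)), add(add(SSSZ, Z), add(Z, Z)))))))))))
  [38] S(S(S(S(S(S(S(S(add(add(add(SZ, Z), add(Z, Z)), mul(add(Z, add(Z, Z)), add(add(SSSZ, Z), add(Z, Z))))))))))))
  [39] S(S(S(S(S(S(S(S(add(add(S(add(Z, Z)), add(Z, Z)), mul(add(Z, add(Z, Z)), add(add(SSSZ, Z), add(Z, Z))))))))))))
  [40] S(S(S(S(S(S(S(S(add(S(add(add(Z, Z), add(Z, Z))), mul(add(Z, add(Z, Z)), add(add(SSSZ, Z), add(Z, Z))))))))))))
  [41] S(S(S(S(S(S(S(S(S(add(add(add(Z, Z), add(Z, Z)), mul(add(Z, add(Z, Z)), add(add(SSSZ, Z), add(Z, Z)))))))))))))
  [42] S(S(S(S(S(S(S(S(S(add(add(Z, add(Z, Z)), mul(add(Z, add(Z, Z)), add(add(SSSZ, Z), add(Z, Z)))))))))))))
  [43] S(S(S(S(S(S(S(S(S(add(add(Z, Z), mul(add(Z, add(Z, Z)), add(add(SSSZ, Z), add(Z, Z)))))))))))))
  [44] S(S(S(S(S(S(S(S(S(add(Z, mul(add(Z, add(Z, Z)), add(add(SSSZ, Z), add(Z, Z)))))))))))))
  [45] S(S(S(S(S(S(S(S(S(mul(add(Z, add(Z, Z)), add(add(SSSZ, Z), add(Z, Z))))))))))))
  [46] S(S(S(S(S(S(S(S(S(mul(add(Z, Z), add(add(SSSZ, Z), add(Z, Z))))))))))))
  [47] S(S(S(S(S(S(S(S(S(mul(Z, add(add(SSSZ, Z), add(Z, Z))))))))))))
  [48] S^9(Z)

Answer: normal form = S^9(Z)  (in 48 steps)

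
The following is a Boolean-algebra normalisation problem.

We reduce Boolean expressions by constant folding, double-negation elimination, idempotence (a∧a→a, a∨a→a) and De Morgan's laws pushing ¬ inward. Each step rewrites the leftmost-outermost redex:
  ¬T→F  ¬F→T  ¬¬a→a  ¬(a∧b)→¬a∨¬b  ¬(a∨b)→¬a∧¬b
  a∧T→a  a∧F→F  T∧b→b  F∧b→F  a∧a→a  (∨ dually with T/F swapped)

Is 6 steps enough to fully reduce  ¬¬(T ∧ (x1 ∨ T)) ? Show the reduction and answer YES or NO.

  start: ¬¬(T ∧ (x1 ∨ T))
  step 1: T ∧ (x1 ∨ T)
  step 2: x1 ∨ T
  step 3: T

Answer: YES — reaches normal form T in 3 ≤ 6 steps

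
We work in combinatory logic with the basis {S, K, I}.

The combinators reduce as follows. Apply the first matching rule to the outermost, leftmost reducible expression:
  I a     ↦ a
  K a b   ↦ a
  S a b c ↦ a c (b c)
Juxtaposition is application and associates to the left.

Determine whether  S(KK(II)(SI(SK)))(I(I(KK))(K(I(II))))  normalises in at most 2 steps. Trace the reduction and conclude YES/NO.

  start: S(KK(II)(SI(SK)))(I(I(KK))(K(I(II))))
  →1  S(K(SI(SK)))(I(I(KK))(K(I(II))))
  →2  S(K(SI(SK)))(I(KK)(K(I(II))))

Answer: NO — after 2 steps the term is S(K(SI(SK)))(I(KK)(K(I(II)))), not yet normal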